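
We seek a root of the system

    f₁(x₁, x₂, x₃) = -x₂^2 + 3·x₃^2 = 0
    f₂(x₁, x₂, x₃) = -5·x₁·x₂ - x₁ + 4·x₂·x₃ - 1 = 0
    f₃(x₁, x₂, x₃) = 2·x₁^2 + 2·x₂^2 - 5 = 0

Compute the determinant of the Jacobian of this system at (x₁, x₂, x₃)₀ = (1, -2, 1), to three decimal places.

-536.000

J = [[0, -2·x₂, 6·x₃], [-5·x₂ - 1, -5·x₁ + 4·x₃, 4·x₂], [4·x₁, 4·x₂, 0]].
At the point, J = [[0.000, 4.000, 6.000], [9.000, -1.000, -8.000], [4.000, -8.000, 0.000]].
det J = -536.000.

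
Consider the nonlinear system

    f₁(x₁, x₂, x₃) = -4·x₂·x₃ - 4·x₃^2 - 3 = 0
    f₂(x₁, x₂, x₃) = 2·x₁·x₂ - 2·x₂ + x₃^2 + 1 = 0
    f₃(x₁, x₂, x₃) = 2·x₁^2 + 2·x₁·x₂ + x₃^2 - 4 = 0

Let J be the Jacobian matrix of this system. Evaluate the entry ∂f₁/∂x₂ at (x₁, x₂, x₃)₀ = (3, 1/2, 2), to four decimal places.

-8.0000

∂f₁/∂x₂ = -4·x₃.
At (3, 1/2, 2) this is -8.0000.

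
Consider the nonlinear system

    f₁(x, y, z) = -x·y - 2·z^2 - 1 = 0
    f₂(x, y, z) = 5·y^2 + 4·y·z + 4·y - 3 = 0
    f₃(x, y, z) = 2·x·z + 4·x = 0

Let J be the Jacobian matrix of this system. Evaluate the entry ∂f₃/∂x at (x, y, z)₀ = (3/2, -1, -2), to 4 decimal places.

0.0000

∂f₃/∂x = 2·z + 4.
At (3/2, -1, -2) this is 0.0000.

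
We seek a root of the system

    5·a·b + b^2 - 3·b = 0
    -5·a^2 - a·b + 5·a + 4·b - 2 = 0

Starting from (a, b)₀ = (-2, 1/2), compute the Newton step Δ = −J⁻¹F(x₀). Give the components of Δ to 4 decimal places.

At (-2, 1/2): F = (-6.2500, -29.0000).
Jacobian J = [[5·b, 5·a + 2·b - 3], [-10·a - b + 5, -a + 4]].
At the point, J = [[2.5000, -12.0000], [24.5000, 6.0000]] (det J = 309.0000).
Solving J·Δ = −F gives Δ = (1.2476, -0.2609).

(1.2476, -0.2609)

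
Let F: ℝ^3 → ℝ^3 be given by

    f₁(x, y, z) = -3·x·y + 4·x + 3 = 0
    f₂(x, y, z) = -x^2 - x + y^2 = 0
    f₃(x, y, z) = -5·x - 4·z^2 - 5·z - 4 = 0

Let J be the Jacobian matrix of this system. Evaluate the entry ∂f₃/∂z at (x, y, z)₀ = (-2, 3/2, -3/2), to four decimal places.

7.0000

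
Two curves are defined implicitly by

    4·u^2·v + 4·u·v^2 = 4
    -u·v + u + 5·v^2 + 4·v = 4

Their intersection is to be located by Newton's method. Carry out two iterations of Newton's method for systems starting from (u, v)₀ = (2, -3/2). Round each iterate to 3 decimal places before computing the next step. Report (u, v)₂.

At (2, -3/2): F = (-10.000, 6.250).
Jacobian J = [[8·u·v + 4·v^2, 4·u^2 + 8·u·v], [-v + 1, -u + 10·v + 4]].
At the point, J = [[-15.000, -8.000], [2.500, -13.000]] (det J = 215.000).
Solving J·Δ = −F gives Δ = (-0.837, 0.320).
Then the next iterate is (u, v)₁ = (1.163, -1.180).
Round to (1.163, -1.180) and repeat: F = (-3.90668, 0.77734), J = [[-5.40912, -5.56844], [2.180, -8.963]].
Δ = (-0.649, -0.071), so (u, v)₂ = (0.514, -1.251).

(0.514, -1.251)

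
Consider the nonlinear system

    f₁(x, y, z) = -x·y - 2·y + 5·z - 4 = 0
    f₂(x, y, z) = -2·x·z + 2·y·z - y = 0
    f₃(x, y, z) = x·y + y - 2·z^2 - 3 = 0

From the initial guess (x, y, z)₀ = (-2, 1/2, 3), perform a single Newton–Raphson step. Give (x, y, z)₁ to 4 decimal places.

At (-2, 1/2, 3): F = (11.0000, 14.5000, -21.5000).
Jacobian J = [[-y, -x - 2, 5], [-2·z, 2·z - 1, -2·x + 2·y], [y, x + 1, -4·z]].
At the point, J = [[-0.5000, 0.0000, 5.0000], [-6.0000, 5.0000, 5.0000], [0.5000, -1.0000, -12.0000]] (det J = 45.0000).
Solving J·Δ = −F gives Δ = (3.1111, 2.7222, -1.8889).
Then the next iterate is (x, y, z)₁ = (1.1111, 3.2222, 1.1111).

(1.1111, 3.2222, 1.1111)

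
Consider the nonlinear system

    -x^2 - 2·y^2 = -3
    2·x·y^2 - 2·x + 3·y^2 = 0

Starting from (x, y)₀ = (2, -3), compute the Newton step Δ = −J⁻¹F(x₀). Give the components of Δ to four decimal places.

(3.7500, 2.8333)

At (2, -3): F = (-19.0000, 59.0000).
Jacobian J = [[-2·x, -4·y], [2·y^2 - 2, 4·x·y + 6·y]].
At the point, J = [[-4.0000, 12.0000], [16.0000, -42.0000]] (det J = -24.0000).
Solving J·Δ = −F gives Δ = (3.7500, 2.8333).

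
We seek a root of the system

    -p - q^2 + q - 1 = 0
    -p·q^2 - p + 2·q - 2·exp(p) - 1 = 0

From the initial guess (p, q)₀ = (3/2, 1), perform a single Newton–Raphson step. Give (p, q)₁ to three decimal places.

(0.651, -0.651)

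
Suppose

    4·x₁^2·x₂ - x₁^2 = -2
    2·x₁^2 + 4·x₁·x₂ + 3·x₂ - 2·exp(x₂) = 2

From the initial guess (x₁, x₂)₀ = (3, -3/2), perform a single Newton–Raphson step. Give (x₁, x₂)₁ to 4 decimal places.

(2.2291, -0.7049)

At (3, -3/2): F = (-61.0000, -6.946260).
Jacobian J = [[8·x₁·x₂ - 2·x₁, 4·x₁^2], [4·x₁ + 4·x₂, 4·x₁ - 2·exp(x₂) + 3]].
At the point, J = [[-42.0000, 36.0000], [6.0000, 14.553740]] (det J = -827.257067).
Solving J·Δ = −F gives Δ = (-0.7709, 0.7951).
Then the next iterate is (x₁, x₂)₁ = (2.2291, -0.7049).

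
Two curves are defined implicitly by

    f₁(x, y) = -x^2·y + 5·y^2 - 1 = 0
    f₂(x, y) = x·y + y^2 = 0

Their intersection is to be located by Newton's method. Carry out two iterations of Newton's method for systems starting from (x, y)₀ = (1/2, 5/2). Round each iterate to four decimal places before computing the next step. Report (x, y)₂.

(-0.0525, 0.7070)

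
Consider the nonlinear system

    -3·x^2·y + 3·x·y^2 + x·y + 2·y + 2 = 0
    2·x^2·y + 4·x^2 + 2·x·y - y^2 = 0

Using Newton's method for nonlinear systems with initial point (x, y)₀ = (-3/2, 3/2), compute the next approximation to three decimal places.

(-0.974, 1.193)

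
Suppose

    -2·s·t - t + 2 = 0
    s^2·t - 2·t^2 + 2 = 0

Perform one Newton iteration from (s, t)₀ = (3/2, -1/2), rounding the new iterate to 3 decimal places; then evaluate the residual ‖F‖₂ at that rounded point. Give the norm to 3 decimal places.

446.894

At (3/2, -1/2): F = (4.000, 0.375).
Jacobian J = [[-2·t, -2·s - 1], [2·s·t, s^2 - 4·t]].
At the point, J = [[1.000, -4.000], [-1.500, 4.250]] (det J = -1.750).
Solving J·Δ = −F gives Δ = (10.571, 3.643).
Then the next iterate is (s, t)₁ = (12.071, 3.143).
Re-evaluating at (12.071, 3.143): F = (-77.02131, 440.20662), so ‖F‖₂ = 446.894.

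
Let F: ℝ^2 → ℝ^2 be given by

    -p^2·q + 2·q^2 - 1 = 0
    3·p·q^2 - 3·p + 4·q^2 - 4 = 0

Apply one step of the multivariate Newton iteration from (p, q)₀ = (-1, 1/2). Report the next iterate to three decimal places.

(-0.923, 1.423)

At (-1, 1/2): F = (-1.000, -0.750).
Jacobian J = [[-2·p·q, -p^2 + 4·q], [3·q^2 - 3, 6·p·q + 8·q]].
At the point, J = [[1.000, 1.000], [-2.250, 1.000]] (det J = 3.250).
Solving J·Δ = −F gives Δ = (0.077, 0.923).
Then the next iterate is (p, q)₁ = (-0.923, 1.423).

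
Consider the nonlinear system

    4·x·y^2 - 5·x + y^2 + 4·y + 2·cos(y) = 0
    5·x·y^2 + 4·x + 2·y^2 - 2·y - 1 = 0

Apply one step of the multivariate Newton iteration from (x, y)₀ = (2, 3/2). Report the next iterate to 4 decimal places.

(0.8840, 1.0888)

At (2, 3/2): F = (16.391474, 31.0000).
Jacobian J = [[4·y^2 - 5, 8·x·y + 2·y - 2·sin(y) + 4], [5·y^2 + 4, 10·x·y + 4·y - 2]].
At the point, J = [[4.0000, 29.005010], [15.2500, 34.0000]] (det J = -306.326403).
Solving J·Δ = −F gives Δ = (-1.1160, -0.4112).
Then the next iterate is (x, y)₁ = (0.8840, 1.0888).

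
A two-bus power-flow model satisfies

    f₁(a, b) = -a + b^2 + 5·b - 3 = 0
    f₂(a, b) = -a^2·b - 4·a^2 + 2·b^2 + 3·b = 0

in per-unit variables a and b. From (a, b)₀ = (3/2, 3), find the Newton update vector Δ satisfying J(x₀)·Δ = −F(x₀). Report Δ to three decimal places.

At (3/2, 3): F = (19.500, 11.250).
Jacobian J = [[-1, 2·b + 5], [-2·a·b - 8·a, -a^2 + 4·b + 3]].
At the point, J = [[-1.000, 11.000], [-21.000, 12.750]] (det J = 218.250).
Solving J·Δ = −F gives Δ = (-0.572, -1.825).

(-0.572, -1.825)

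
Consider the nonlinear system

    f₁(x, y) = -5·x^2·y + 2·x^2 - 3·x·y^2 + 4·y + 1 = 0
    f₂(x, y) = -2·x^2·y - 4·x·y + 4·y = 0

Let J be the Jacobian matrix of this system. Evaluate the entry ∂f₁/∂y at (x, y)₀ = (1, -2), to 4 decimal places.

11.0000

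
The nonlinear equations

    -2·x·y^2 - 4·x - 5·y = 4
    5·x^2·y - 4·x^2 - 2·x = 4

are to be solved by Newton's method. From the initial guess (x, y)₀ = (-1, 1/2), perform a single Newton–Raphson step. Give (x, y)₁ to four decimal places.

At (-1, 1/2): F = (-2.0000, -3.5000).
Jacobian J = [[-2·y^2 - 4, -4·x·y - 5], [10·x·y - 8·x - 2, 5·x^2]].
At the point, J = [[-4.5000, -3.0000], [1.0000, 5.0000]] (det J = -19.5000).
Solving J·Δ = −F gives Δ = (-1.0513, 0.9103).
Then the next iterate is (x, y)₁ = (-2.0513, 1.4103).

(-2.0513, 1.4103)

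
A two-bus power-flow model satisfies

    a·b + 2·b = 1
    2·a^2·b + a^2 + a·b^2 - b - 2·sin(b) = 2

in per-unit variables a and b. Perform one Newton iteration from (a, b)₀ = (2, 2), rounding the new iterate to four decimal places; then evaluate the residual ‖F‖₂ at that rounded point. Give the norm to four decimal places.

4.1833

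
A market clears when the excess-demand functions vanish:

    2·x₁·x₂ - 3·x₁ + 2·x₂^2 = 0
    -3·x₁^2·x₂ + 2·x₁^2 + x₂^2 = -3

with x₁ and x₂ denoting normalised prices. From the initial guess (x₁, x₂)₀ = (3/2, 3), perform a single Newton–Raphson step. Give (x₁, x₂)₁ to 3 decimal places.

(1.374, 1.525)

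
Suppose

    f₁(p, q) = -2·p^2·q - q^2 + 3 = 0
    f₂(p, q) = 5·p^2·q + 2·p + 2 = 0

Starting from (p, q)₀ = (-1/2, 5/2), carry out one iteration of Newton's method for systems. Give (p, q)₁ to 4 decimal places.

At (-1/2, 5/2): F = (-4.5000, 4.1250).
Jacobian J = [[-4·p·q, -2·p^2 - 2·q], [10·p·q + 2, 5·p^2]].
At the point, J = [[5.0000, -5.5000], [-10.5000, 1.2500]] (det J = -51.5000).
Solving J·Δ = −F gives Δ = (0.3313, -0.5170).
Then the next iterate is (p, q)₁ = (-0.1687, 1.9830).

(-0.1687, 1.9830)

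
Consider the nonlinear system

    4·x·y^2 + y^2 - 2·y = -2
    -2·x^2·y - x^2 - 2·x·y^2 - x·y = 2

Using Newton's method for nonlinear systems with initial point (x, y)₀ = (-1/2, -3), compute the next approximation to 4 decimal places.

(-0.6544, -1.3603)

At (-1/2, -3): F = (-1.0000, 6.7500).
Jacobian J = [[4·y^2, 8·x·y + 2·y - 2], [-4·x·y - 2·x - 2·y^2 - y, -2·x^2 - 4·x·y - x]].
At the point, J = [[36.0000, 4.0000], [-20.0000, -6.0000]] (det J = -136.0000).
Solving J·Δ = −F gives Δ = (-0.1544, 1.6397).
Then the next iterate is (x, y)₁ = (-0.6544, -1.3603).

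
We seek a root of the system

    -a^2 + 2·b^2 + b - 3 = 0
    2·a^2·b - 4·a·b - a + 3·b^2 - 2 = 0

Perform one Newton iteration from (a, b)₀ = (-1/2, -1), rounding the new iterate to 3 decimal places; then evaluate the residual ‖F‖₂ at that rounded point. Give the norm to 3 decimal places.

1.517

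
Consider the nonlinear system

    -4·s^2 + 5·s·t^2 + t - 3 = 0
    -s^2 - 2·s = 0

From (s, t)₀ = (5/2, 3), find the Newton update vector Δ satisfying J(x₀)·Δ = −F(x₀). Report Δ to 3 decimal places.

At (5/2, 3): F = (87.500, -11.250).
Jacobian J = [[-8·s + 5·t^2, 10·s·t + 1], [-2·s - 2, 0]].
At the point, J = [[25.000, 76.000], [-7.000, 0.000]] (det J = 532.000).
Solving J·Δ = −F gives Δ = (-1.607, -0.623).

(-1.607, -0.623)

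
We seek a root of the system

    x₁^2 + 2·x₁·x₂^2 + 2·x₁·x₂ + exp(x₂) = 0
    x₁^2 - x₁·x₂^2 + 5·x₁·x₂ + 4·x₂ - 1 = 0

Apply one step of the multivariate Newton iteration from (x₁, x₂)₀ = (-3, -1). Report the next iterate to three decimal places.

(-1.322, -0.890)

At (-3, -1): F = (9.36788, 22.000).
Jacobian J = [[2·x₁ + 2·x₂^2 + 2·x₂, 4·x₁·x₂ + 2·x₁ + exp(x₂)], [2·x₁ - x₂^2 + 5·x₂, -2·x₁·x₂ + 5·x₁ + 4]].
At the point, J = [[-6.000, 6.36788], [-12.000, -17.000]] (det J = 178.41455).
Solving J·Δ = −F gives Δ = (1.678, 0.110).
Then the next iterate is (x₁, x₂)₁ = (-1.322, -0.890).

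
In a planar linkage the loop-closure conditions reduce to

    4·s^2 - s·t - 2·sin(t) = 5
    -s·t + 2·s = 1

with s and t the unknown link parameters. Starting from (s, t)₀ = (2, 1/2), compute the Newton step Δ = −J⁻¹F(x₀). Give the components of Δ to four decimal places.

(-0.4168, 0.6874)

At (2, 1/2): F = (9.041149, 2.0000).
Jacobian J = [[8·s - t, -s - 2·cos(t)], [-t + 2, -s]].
At the point, J = [[15.5000, -3.755165], [1.5000, -2.0000]] (det J = -25.367252).
Solving J·Δ = −F gives Δ = (-0.4168, 0.6874).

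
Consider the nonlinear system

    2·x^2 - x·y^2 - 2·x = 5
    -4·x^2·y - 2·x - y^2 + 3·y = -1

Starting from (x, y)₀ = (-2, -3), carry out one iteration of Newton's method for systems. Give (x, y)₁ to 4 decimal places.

(-1.4754, -1.7473)

At (-2, -3): F = (25.0000, 35.0000).
Jacobian J = [[4·x - y^2 - 2, -2·x·y], [-8·x·y - 2, -4·x^2 - 2·y + 3]].
At the point, J = [[-19.0000, -12.0000], [-50.0000, -7.0000]] (det J = -467.0000).
Solving J·Δ = −F gives Δ = (0.5246, 1.2527).
Then the next iterate is (x, y)₁ = (-1.4754, -1.7473).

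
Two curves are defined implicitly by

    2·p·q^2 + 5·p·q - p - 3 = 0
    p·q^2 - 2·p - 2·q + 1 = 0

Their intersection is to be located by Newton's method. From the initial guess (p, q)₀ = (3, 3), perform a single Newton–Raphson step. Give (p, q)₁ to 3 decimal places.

At (3, 3): F = (93.000, 16.000).
Jacobian J = [[2·q^2 + 5·q - 1, 4·p·q + 5·p], [q^2 - 2, 2·p·q - 2]].
At the point, J = [[32.000, 51.000], [7.000, 16.000]] (det J = 155.000).
Solving J·Δ = −F gives Δ = (-4.335, 0.897).
Then the next iterate is (p, q)₁ = (-1.335, 3.897).

(-1.335, 3.897)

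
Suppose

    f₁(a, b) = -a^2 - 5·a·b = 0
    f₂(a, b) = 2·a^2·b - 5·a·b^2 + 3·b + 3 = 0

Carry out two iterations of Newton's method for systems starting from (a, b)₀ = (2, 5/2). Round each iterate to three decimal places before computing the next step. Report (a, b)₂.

(-0.570, 4.998)

At (2, 5/2): F = (-29.000, -32.000).
Jacobian J = [[-2·a - 5·b, -5·a], [4·a·b - 5·b^2, 2·a^2 - 10·a·b + 3]].
At the point, J = [[-16.500, -10.000], [-11.250, -39.000]] (det J = 531.000).
Solving J·Δ = −F gives Δ = (-1.527, -0.380).
Then the next iterate is (a, b)₁ = (0.473, 2.120).
Round to (0.473, 2.120) and repeat: F = (-5.23753, -0.32065), J = [[-11.546, -2.365], [-18.46096, -6.58014]].
Δ = (-1.043, 2.878), so (a, b)₂ = (-0.570, 4.998).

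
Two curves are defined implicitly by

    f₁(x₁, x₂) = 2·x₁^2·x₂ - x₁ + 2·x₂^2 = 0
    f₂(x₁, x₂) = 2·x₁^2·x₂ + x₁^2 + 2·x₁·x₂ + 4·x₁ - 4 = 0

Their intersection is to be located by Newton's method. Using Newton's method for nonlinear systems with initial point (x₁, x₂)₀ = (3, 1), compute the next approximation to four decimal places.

(1.1288, 1.1629)

At (3, 1): F = (17.0000, 41.0000).
Jacobian J = [[4·x₁·x₂ - 1, 2·x₁^2 + 4·x₂], [4·x₁·x₂ + 2·x₁ + 2·x₂ + 4, 2·x₁^2 + 2·x₁]].
At the point, J = [[11.0000, 22.0000], [24.0000, 24.0000]] (det J = -264.0000).
Solving J·Δ = −F gives Δ = (-1.8712, 0.1629).
Then the next iterate is (x₁, x₂)₁ = (1.1288, 1.1629).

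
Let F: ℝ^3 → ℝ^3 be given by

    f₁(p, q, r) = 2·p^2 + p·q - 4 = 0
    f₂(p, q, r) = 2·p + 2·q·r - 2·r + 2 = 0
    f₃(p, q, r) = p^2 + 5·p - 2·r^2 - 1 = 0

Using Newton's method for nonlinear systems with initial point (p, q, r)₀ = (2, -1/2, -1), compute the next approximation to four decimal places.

(0.7538, 2.6731, -0.9462)

At (2, -1/2, -1): F = (3.0000, 9.0000, 11.0000).
Jacobian J = [[4·p + q, p, 0], [2, 2·r, 2·q - 2], [2·p + 5, 0, -4·r]].
At the point, J = [[7.5000, 2.0000, 0.0000], [2.0000, -2.0000, -3.0000], [9.0000, 0.0000, 4.0000]] (det J = -130.0000).
Solving J·Δ = −F gives Δ = (-1.2462, 3.1731, 0.0538).
Then the next iterate is (p, q, r)₁ = (0.7538, 2.6731, -0.9462).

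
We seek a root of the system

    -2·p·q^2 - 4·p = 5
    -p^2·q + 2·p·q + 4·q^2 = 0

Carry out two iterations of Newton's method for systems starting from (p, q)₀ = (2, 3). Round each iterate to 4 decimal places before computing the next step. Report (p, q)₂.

(0.3237, 0.4976)

At (2, 3): F = (-49.0000, 36.0000).
Jacobian J = [[-2·q^2 - 4, -4·p·q], [-2·p·q + 2·q, -p^2 + 2·p + 8·q]].
At the point, J = [[-22.0000, -24.0000], [-6.0000, 24.0000]] (det J = -672.0000).
Solving J·Δ = −F gives Δ = (-0.4643, -1.6161).
Then the next iterate is (p, q)₁ = (1.5357, 1.3839).
Round to (1.5357, 1.3839) and repeat: F = (-17.025081, 8.647473), J = [[-7.830358, -8.501021], [-1.482710, 11.784226]].
Δ = (-1.2120, -0.8863), so (p, q)₂ = (0.3237, 0.4976).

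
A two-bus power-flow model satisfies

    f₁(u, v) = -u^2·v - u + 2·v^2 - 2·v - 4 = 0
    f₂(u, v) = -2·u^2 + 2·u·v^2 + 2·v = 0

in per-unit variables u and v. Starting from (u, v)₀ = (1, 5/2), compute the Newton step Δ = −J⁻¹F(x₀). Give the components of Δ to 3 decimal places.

(-0.825, -0.707)

At (1, 5/2): F = (0.000, 15.500).
Jacobian J = [[-2·u·v - 1, -u^2 + 4·v - 2], [-4·u + 2·v^2, 4·u·v + 2]].
At the point, J = [[-6.000, 7.000], [8.500, 12.000]] (det J = -131.500).
Solving J·Δ = −F gives Δ = (-0.825, -0.707).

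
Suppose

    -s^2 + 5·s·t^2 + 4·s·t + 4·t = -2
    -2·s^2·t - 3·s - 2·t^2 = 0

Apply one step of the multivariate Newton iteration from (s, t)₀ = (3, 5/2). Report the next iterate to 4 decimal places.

(1.7587, 1.5880)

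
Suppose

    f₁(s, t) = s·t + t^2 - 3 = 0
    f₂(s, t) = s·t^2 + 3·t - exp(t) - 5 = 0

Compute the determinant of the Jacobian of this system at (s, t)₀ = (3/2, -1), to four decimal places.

0.8679

J = [[t, s + 2·t], [t^2, 2·s·t - exp(t) + 3]].
At the point, J = [[-1.0000, -0.5000], [1.0000, -0.367879]].
det J = 0.8679.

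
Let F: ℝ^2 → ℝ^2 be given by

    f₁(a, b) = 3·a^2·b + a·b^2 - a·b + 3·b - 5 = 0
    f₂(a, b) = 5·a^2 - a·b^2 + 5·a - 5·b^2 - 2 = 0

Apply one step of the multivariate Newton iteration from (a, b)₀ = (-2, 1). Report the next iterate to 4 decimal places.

(-1.5536, 0.6429)

At (-2, 1): F = (10.0000, 5.0000).
Jacobian J = [[6·a·b + b^2 - b, 3·a^2 + 2·a·b - a + 3], [10·a - b^2 + 5, -2·a·b - 10·b]].
At the point, J = [[-12.0000, 13.0000], [-16.0000, -6.0000]] (det J = 280.0000).
Solving J·Δ = −F gives Δ = (0.4464, -0.3571).
Then the next iterate is (a, b)₁ = (-1.5536, 0.6429).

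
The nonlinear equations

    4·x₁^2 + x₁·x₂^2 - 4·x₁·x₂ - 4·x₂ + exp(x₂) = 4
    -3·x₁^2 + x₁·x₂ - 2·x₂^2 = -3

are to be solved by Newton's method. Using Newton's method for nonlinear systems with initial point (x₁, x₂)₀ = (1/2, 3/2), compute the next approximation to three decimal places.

At (1/2, 3/2): F = (-6.39331, -1.500).
Jacobian J = [[8·x₁ + x₂^2 - 4·x₂, 2·x₁·x₂ - 4·x₁ + exp(x₂) - 4], [-6·x₁ + x₂, x₁ - 4·x₂]].
At the point, J = [[0.250, -0.01831], [-1.500, -5.500]] (det J = -1.40247).
Solving J·Δ = −F gives Δ = (25.053, -7.105).
Then the next iterate is (x₁, x₂)₁ = (25.553, -5.605).

(25.553, -5.605)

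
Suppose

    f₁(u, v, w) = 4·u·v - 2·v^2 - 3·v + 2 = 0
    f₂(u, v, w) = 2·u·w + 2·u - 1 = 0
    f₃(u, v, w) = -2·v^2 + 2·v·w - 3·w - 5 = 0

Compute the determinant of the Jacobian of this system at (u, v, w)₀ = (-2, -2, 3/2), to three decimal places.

-457.000

J = [[4·v, 4·u - 4·v - 3, 0], [2·w + 2, 0, 2·u], [0, -4·v + 2·w, 2·v - 3]].
At the point, J = [[-8.000, -3.000, 0.000], [5.000, 0.000, -4.000], [0.000, 11.000, -7.000]].
det J = -457.000.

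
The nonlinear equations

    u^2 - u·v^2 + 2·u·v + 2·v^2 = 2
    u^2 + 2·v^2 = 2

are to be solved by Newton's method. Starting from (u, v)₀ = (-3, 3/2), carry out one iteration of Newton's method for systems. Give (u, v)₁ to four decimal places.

(-0.8667, 1.7167)

At (-3, 3/2): F = (9.2500, 11.5000).
Jacobian J = [[2·u - v^2 + 2·v, -2·u·v + 2·u + 4·v], [2·u, 4·v]].
At the point, J = [[-5.2500, 9.0000], [-6.0000, 6.0000]] (det J = 22.5000).
Solving J·Δ = −F gives Δ = (2.1333, 0.2167).
Then the next iterate is (u, v)₁ = (-0.8667, 1.7167).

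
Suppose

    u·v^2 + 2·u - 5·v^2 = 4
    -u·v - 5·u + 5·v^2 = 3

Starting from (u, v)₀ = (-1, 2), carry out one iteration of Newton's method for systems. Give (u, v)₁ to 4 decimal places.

At (-1, 2): F = (-30.0000, 24.0000).
Jacobian J = [[v^2 + 2, 2·u·v - 10·v], [-v - 5, -u + 10·v]].
At the point, J = [[6.0000, -24.0000], [-7.0000, 21.0000]] (det J = -42.0000).
Solving J·Δ = −F gives Δ = (-1.2857, -1.5714).
Then the next iterate is (u, v)₁ = (-2.2857, 0.4286).

(-2.2857, 0.4286)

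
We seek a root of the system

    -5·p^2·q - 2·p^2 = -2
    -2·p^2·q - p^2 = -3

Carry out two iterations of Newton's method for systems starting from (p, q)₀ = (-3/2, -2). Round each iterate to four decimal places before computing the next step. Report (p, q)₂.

At (-3/2, -2): F = (20.0000, 9.7500).
Jacobian J = [[-10·p·q - 4·p, -5·p^2], [-4·p·q - 2·p, -2·p^2]].
At the point, J = [[-24.0000, -11.2500], [-9.0000, -4.5000]] (det J = 6.7500).
Solving J·Δ = −F gives Δ = (-2.9167, 8.0000).
Then the next iterate is (p, q)₁ = (-4.4167, 6.0000).
Round to (-4.4167, 6.0000) and repeat: F = (-622.231644, -250.594106), J = [[282.6688, -97.536194], [114.8342, -39.014478]].
Δ = (0.9631, -3.5884), so (p, q)₂ = (-3.4536, 2.4116).

(-3.4536, 2.4116)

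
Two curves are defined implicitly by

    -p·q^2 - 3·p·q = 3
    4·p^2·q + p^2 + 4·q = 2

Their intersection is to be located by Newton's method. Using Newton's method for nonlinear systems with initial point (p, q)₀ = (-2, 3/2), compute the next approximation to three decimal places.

(-1.134, 1.112)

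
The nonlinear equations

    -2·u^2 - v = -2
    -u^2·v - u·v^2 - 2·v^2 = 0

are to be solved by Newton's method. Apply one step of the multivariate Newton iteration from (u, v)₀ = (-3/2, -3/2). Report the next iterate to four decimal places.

At (-3/2, -3/2): F = (-1.0000, 2.2500).
Jacobian J = [[-4·u, -1], [-2·u·v - v^2, -u^2 - 2·u·v - 4·v]].
At the point, J = [[6.0000, -1.0000], [-6.7500, -0.7500]] (det J = -11.2500).
Solving J·Δ = −F gives Δ = (0.2667, 0.6000).
Then the next iterate is (u, v)₁ = (-1.2333, -0.9000).

(-1.2333, -0.9000)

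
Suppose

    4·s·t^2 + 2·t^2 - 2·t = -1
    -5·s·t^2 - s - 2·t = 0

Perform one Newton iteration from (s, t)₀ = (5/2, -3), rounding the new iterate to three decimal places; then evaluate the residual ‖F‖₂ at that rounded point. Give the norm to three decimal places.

33.581

At (5/2, -3): F = (115.000, -109.000).
Jacobian J = [[4·t^2, 8·s·t + 4·t - 2], [-5·t^2 - 1, -10·s·t - 2]].
At the point, J = [[36.000, -74.000], [-46.000, 73.000]] (det J = -776.000).
Solving J·Δ = −F gives Δ = (0.424, 1.760).
Then the next iterate is (s, t)₁ = (2.924, -1.240).
Re-evaluating at (2.924, -1.240): F = (24.53897, -22.92371), so ‖F‖₂ = 33.581.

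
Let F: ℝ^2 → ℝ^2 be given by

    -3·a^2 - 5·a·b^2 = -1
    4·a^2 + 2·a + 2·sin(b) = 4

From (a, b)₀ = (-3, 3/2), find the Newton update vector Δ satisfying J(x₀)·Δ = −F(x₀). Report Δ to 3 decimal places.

At (-3, 3/2): F = (7.750, 27.99499).
Jacobian J = [[-6·a - 5·b^2, -10·a·b], [8·a + 2, 2·cos(b)]].
At the point, J = [[6.750, 45.000], [-22.000, 0.14147]] (det J = 990.95495).
Solving J·Δ = −F gives Δ = (1.270, -0.363).

(1.270, -0.363)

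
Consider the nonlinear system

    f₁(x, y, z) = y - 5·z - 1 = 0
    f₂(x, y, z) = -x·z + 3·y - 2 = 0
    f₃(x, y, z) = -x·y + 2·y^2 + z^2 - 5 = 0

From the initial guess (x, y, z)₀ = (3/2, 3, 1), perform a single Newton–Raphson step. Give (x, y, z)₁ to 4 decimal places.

(18.4107, 6.8929, 1.1786)

At (3/2, 3, 1): F = (-3.0000, 5.5000, 9.5000).
Jacobian J = [[0, 1, -5], [-z, 3, -x], [-y, -x + 4·y, 2·z]].
At the point, J = [[0.0000, 1.0000, -5.0000], [-1.0000, 3.0000, -1.5000], [-3.0000, 10.5000, 2.0000]] (det J = 14.0000).
Solving J·Δ = −F gives Δ = (16.9107, 3.8929, 0.1786).
Then the next iterate is (x, y, z)₁ = (18.4107, 6.8929, 1.1786).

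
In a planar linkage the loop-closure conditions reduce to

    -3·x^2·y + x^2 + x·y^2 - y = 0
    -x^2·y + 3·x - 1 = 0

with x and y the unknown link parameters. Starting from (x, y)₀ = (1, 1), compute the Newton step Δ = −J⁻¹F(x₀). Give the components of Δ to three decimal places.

At (1, 1): F = (-2.000, 1.000).
Jacobian J = [[-6·x·y + 2·x + y^2, -3·x^2 + 2·x·y - 1], [-2·x·y + 3, -x^2]].
At the point, J = [[-3.000, -2.000], [1.000, -1.000]] (det J = 5.000).
Solving J·Δ = −F gives Δ = (-0.800, 0.200).

(-0.800, 0.200)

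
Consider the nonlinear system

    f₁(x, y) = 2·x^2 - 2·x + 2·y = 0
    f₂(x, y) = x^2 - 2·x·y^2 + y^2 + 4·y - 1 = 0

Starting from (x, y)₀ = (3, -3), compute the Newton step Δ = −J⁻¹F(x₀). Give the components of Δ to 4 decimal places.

At (3, -3): F = (6.0000, -49.0000).
Jacobian J = [[4·x - 2, 2], [2·x - 2·y^2, -4·x·y + 2·y + 4]].
At the point, J = [[10.0000, 2.0000], [-12.0000, 34.0000]] (det J = 364.0000).
Solving J·Δ = −F gives Δ = (-0.8297, 1.1484).

(-0.8297, 1.1484)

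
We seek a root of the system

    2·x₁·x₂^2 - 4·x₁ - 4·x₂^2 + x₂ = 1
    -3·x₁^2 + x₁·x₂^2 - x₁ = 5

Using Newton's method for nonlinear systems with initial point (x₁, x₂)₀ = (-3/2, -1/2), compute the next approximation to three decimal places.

At (-3/2, -1/2): F = (2.750, -10.625).
Jacobian J = [[2·x₂^2 - 4, 4·x₁·x₂ - 8·x₂ + 1], [-6·x₁ + x₂^2 - 1, 2·x₁·x₂]].
At the point, J = [[-3.500, 8.000], [8.250, 1.500]] (det J = -71.250).
Solving J·Δ = −F gives Δ = (1.251, 0.204).
Then the next iterate is (x₁, x₂)₁ = (-0.249, -0.296).

(-0.249, -0.296)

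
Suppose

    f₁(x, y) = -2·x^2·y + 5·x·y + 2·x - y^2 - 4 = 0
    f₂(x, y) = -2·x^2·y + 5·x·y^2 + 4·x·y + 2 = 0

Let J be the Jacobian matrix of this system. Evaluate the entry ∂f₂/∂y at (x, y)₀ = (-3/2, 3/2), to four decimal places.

-33.0000

∂f₂/∂y = -2·x^2 + 10·x·y + 4·x.
At (-3/2, 3/2) this is -33.0000.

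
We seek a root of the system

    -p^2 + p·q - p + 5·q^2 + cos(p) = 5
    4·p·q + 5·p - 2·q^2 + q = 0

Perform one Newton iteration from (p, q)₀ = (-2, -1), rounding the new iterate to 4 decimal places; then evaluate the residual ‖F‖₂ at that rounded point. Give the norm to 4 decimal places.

At (-2, -1): F = (-0.416147, -5.0000).
Jacobian J = [[-2·p + q - sin(p) - 1, p + 10·q], [4·q + 5, 4·p - 4·q + 1]].
At the point, J = [[2.909297, -12.0000], [1.0000, -3.0000]] (det J = 3.272108).
Solving J·Δ = −F gives Δ = (17.9553, 4.3184).
Then the next iterate is (p, q)₁ = (15.9553, 3.3184).
Re-evaluating at (15.9553, 3.3184): F = (-168.491506, 272.855613), so ‖F‖₂ = 320.6861.

320.6861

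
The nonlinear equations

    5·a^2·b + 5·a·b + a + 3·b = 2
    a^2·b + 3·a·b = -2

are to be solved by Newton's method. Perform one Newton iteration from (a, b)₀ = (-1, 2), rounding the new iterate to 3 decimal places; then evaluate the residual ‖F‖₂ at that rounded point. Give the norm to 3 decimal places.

0.000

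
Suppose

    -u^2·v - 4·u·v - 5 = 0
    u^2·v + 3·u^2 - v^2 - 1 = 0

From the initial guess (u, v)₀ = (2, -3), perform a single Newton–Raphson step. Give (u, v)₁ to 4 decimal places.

At (2, -3): F = (31.0000, -10.0000).
Jacobian J = [[-2·u·v - 4·v, -u^2 - 4·u], [2·u·v + 6·u, u^2 - 2·v]].
At the point, J = [[24.0000, -12.0000], [0.0000, 10.0000]] (det J = 240.0000).
Solving J·Δ = −F gives Δ = (-0.7917, 1.0000).
Then the next iterate is (u, v)₁ = (1.2083, -2.0000).

(1.2083, -2.0000)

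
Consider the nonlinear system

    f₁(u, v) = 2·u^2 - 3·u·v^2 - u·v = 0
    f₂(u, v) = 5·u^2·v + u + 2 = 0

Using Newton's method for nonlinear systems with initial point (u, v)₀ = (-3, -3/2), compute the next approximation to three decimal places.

(-2.618, -0.368)

At (-3, -3/2): F = (33.750, -68.500).
Jacobian J = [[4·u - 3·v^2 - v, -6·u·v - u], [10·u·v + 1, 5·u^2]].
At the point, J = [[-17.250, -24.000], [46.000, 45.000]] (det J = 327.750).
Solving J·Δ = −F gives Δ = (0.382, 1.132).
Then the next iterate is (u, v)₁ = (-2.618, -0.368).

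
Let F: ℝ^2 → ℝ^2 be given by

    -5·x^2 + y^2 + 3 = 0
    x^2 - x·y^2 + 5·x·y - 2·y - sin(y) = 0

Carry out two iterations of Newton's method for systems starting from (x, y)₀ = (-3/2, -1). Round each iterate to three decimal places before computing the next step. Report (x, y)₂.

(-0.774, 0.029)

At (-3/2, -1): F = (-7.250, 14.09147).
Jacobian J = [[-10·x, 2·y], [2·x - y^2 + 5·y, -2·x·y + 5·x - cos(y) - 2]].
At the point, J = [[15.000, -2.000], [-9.000, -13.04030]] (det J = -213.60453).
Solving J·Δ = −F gives Δ = (0.575, 0.684).
Then the next iterate is (x, y)₁ = (-0.925, -0.316).
Round to (-0.925, -0.316) and repeat: F = (-1.17827, 3.35226), J = [[9.250, -0.632], [-3.52986, -8.16009]].
Δ = (0.151, 0.345), so (x, y)₂ = (-0.774, 0.029).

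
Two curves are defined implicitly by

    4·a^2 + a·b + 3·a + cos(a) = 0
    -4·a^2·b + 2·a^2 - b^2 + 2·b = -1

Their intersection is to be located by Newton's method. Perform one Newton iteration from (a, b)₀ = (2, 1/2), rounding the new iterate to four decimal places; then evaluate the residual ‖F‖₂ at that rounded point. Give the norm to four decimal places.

6.1054

At (2, 1/2): F = (22.583853, 1.7500).
Jacobian J = [[8·a + b - sin(a) + 3, a], [-8·a·b + 4·a, -4·a^2 - 2·b + 2]].
At the point, J = [[18.590703, 2.0000], [0.0000, -15.0000]] (det J = -278.860539).
Solving J·Δ = −F gives Δ = (-1.2273, 0.1167).
Then the next iterate is (a, b)₁ = (0.7727, 0.6167).
Re-evaluating at (0.7727, 0.6167): F = (5.898914, 1.574371), so ‖F‖₂ = 6.1054.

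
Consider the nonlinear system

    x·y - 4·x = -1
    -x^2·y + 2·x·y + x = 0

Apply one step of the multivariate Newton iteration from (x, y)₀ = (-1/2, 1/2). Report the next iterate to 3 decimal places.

(0.211, 1.022)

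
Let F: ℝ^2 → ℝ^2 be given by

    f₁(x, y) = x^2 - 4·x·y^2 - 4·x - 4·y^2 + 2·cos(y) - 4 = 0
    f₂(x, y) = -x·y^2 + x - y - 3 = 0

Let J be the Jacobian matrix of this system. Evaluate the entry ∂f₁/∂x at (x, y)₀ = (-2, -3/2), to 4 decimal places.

∂f₁/∂x = 2·x - 4·y^2 - 4.
At (-2, -3/2) this is -17.0000.

-17.0000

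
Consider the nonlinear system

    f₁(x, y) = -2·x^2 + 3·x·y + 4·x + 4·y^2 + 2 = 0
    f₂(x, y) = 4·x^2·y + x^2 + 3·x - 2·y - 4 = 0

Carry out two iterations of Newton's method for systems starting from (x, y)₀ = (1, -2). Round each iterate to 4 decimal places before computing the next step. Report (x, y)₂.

(0.4747, 0.4134)

At (1, -2): F = (14.0000, -4.0000).
Jacobian J = [[-4·x + 3·y + 4, 3·x + 8·y], [8·x·y + 2·x + 3, 4·x^2 - 2]].
At the point, J = [[-6.0000, -13.0000], [-11.0000, 2.0000]] (det J = -155.0000).
Solving J·Δ = −F gives Δ = (-0.1548, 1.1484).
Then the next iterate is (x, y)₁ = (0.8452, -0.8516).
Round to (0.8452, -0.8516) and repeat: F = (4.693647, -1.480243), J = [[-1.9356, -4.2772], [-1.067779, 0.857452]].
Δ = (-0.3705, 1.2650), so (x, y)₂ = (0.4747, 0.4134).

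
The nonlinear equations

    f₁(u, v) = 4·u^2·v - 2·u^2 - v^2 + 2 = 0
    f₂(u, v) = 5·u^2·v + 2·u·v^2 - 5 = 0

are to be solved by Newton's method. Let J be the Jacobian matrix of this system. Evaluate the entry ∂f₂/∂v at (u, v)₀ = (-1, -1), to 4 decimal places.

∂f₂/∂v = 5·u^2 + 4·u·v.
At (-1, -1) this is 9.0000.

9.0000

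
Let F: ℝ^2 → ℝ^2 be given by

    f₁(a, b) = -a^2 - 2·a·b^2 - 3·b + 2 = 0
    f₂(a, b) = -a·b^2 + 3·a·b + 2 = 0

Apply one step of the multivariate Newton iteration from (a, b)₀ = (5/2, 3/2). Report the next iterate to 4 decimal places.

(-0.8889, 2.1775)

At (5/2, 3/2): F = (-20.0000, 7.6250).
Jacobian J = [[-2·a - 2·b^2, -4·a·b - 3], [-b^2 + 3·b, -2·a·b + 3·a]].
At the point, J = [[-9.5000, -18.0000], [2.2500, 0.0000]] (det J = 40.5000).
Solving J·Δ = −F gives Δ = (-3.3889, 0.6775).
Then the next iterate is (a, b)₁ = (-0.8889, 2.1775).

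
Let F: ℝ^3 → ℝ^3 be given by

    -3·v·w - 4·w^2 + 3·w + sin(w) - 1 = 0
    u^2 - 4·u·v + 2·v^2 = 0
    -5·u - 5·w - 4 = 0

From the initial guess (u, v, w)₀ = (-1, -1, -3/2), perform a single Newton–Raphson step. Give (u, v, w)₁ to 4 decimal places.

At (-1, -1, -3/2): F = (-19.997495, -1.0000, 8.5000).
Jacobian J = [[0, -3·w, -3·v - 8·w + cos(w) + 3], [2·u - 4·v, -4·u + 4·v, 0], [-5, 0, -5]].
At the point, J = [[0.0000, 4.5000, 18.070737], [2.0000, 0.0000, 0.0000], [-5.0000, 0.0000, -5.0000]] (det J = 45.0000).
Solving J·Δ = −F gives Δ = (0.5000, -0.3750, 1.2000).
Then the next iterate is (u, v, w)₁ = (-0.5000, -1.3750, -0.3000).

(-0.5000, -1.3750, -0.3000)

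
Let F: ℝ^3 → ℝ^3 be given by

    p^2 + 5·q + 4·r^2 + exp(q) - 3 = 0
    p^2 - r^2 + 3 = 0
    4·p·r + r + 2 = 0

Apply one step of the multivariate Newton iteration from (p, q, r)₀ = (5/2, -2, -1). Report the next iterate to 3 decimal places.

At (5/2, -2, -1): F = (-2.61466, 8.250, -9.000).
Jacobian J = [[2·p, exp(q) + 5, 8·r], [2·p, 0, -2·r], [4·r, 0, 4·p + 1]].
At the point, J = [[5.000, 5.13534, -8.000], [5.000, 0.000, 2.000], [-4.000, 0.000, 11.000]] (det J = -323.52612).
Solving J·Δ = −F gives Δ = (-1.726, 2.487, 0.190).
Then the next iterate is (p, q, r)₁ = (0.774, 0.487, -0.810).

(0.774, 0.487, -0.810)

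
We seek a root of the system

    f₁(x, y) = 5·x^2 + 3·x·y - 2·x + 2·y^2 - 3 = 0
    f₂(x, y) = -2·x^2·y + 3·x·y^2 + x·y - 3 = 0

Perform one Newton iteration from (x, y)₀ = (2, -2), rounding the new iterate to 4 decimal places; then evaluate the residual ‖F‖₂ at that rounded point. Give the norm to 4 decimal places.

9.1818

At (2, -2): F = (9.0000, 33.0000).
Jacobian J = [[10·x + 3·y - 2, 3·x + 4·y], [-4·x·y + 3·y^2 + y, -2·x^2 + 6·x·y + x]].
At the point, J = [[12.0000, -2.0000], [26.0000, -30.0000]] (det J = -308.0000).
Solving J·Δ = −F gives Δ = (-0.6623, 0.5260).
Then the next iterate is (x, y)₁ = (1.3377, -1.4740).
Re-evaluating at (1.3377, -1.4740): F = (1.701849, 9.022669), so ‖F‖₂ = 9.1818.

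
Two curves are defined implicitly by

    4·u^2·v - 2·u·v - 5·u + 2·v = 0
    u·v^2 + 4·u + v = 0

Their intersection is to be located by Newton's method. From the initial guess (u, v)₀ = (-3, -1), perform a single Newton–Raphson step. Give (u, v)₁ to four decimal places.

At (-3, -1): F = (-29.0000, -16.0000).
Jacobian J = [[8·u·v - 2·v - 5, 4·u^2 - 2·u + 2], [v^2 + 4, 2·u·v + 1]].
At the point, J = [[21.0000, 44.0000], [5.0000, 7.0000]] (det J = -73.0000).
Solving J·Δ = −F gives Δ = (6.8630, -2.6164).
Then the next iterate is (u, v)₁ = (3.8630, -3.6164).

(3.8630, -3.6164)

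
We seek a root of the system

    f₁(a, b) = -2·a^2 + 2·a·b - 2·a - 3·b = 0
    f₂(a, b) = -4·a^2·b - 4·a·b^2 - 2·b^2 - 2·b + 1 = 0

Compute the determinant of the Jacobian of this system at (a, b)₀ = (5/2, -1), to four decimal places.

J = [[-4·a + 2·b - 2, 2·a - 3], [-8·a·b - 4·b^2, -4·a^2 - 8·a·b - 4·b - 2]].
At the point, J = [[-14.0000, 2.0000], [16.0000, -3.0000]].
det J = 10.0000.

10.0000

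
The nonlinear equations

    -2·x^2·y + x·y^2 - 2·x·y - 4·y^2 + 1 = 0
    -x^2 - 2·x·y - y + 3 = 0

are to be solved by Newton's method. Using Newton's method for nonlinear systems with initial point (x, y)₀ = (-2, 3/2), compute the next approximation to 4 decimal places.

At (-2, 3/2): F = (-18.5000, 3.5000).
Jacobian J = [[-4·x·y + y^2 - 2·y, -2·x^2 + 2·x·y - 2·x - 8·y], [-2·x - 2·y, -2·x - 1]].
At the point, J = [[11.2500, -22.0000], [1.0000, 3.0000]] (det J = 55.7500).
Solving J·Δ = −F gives Δ = (-0.3857, -1.0381).
Then the next iterate is (x, y)₁ = (-2.3857, 0.4619).

(-2.3857, 0.4619)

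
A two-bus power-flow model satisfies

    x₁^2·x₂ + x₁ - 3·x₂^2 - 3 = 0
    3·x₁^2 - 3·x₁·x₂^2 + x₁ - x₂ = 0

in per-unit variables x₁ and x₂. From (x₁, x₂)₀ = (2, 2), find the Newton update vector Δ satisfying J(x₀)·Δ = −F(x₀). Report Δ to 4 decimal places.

(0.1336, -0.4747)

At (2, 2): F = (-5.0000, -12.0000).
Jacobian J = [[2·x₁·x₂ + 1, x₁^2 - 6·x₂], [6·x₁ - 3·x₂^2 + 1, -6·x₁·x₂ - 1]].
At the point, J = [[9.0000, -8.0000], [1.0000, -25.0000]] (det J = -217.0000).
Solving J·Δ = −F gives Δ = (0.1336, -0.4747).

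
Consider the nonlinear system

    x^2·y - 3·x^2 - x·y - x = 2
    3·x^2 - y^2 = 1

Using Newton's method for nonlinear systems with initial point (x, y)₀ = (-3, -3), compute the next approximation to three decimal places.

(-1.703, -1.941)

At (-3, -3): F = (-62.000, 17.000).
Jacobian J = [[2·x·y - 6·x - y - 1, x^2 - x], [6·x, -2·y]].
At the point, J = [[38.000, 12.000], [-18.000, 6.000]] (det J = 444.000).
Solving J·Δ = −F gives Δ = (1.297, 1.059).
Then the next iterate is (x, y)₁ = (-1.703, -1.941).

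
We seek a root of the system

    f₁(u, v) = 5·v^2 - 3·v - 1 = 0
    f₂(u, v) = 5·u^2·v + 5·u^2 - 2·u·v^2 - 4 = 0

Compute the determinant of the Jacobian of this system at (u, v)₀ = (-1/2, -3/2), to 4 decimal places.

J = [[0, 10·v - 3], [10·u·v + 10·u - 2·v^2, 5·u^2 - 4·u·v]].
At the point, J = [[0.0000, -18.0000], [-2.0000, -1.7500]].
det J = -36.0000.

-36.0000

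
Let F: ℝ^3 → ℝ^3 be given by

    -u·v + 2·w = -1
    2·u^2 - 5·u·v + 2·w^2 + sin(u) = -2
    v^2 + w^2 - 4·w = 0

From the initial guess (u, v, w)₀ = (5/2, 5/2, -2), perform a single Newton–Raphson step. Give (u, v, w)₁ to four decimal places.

At (5/2, 5/2, -2): F = (-9.2500, -8.151528, 18.2500).
Jacobian J = [[-v, -u, 2], [4·u - 5·v + cos(u), -5·u, 4·w], [0, 2·v, 2·w - 4]].
At the point, J = [[-2.5000, -2.5000, 2.0000], [-3.301144, -12.5000, -8.0000], [0.0000, 5.0000, -8.0000]] (det J = -316.988564).
Solving J·Δ = −F gives Δ = (-1.2374, -1.2752, 1.4842).
Then the next iterate is (u, v, w)₁ = (1.2626, 1.2248, -0.5158).

(1.2626, 1.2248, -0.5158)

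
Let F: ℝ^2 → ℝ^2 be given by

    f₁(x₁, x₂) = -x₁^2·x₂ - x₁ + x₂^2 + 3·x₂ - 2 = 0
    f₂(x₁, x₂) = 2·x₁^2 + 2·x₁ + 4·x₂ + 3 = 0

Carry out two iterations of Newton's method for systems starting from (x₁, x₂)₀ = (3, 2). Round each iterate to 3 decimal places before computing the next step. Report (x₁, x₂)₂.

(2.759, -5.445)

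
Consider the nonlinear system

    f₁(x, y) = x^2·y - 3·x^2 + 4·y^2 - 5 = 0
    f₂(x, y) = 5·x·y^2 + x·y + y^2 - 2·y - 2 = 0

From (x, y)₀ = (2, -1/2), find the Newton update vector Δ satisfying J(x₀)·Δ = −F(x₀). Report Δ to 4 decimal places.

(-1.2857, -0.0195)

At (2, -1/2): F = (-18.0000, 0.7500).
Jacobian J = [[2·x·y - 6·x, x^2 + 8·y], [5·y^2 + y, 10·x·y + x + 2·y - 2]].
At the point, J = [[-14.0000, 0.0000], [0.7500, -11.0000]] (det J = 154.0000).
Solving J·Δ = −F gives Δ = (-1.2857, -0.0195).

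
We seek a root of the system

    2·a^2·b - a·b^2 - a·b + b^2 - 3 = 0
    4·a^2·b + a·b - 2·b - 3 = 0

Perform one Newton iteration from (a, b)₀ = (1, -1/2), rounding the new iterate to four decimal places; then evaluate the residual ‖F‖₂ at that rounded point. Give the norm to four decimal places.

At (1, -1/2): F = (-3.5000, -4.5000).
Jacobian J = [[4·a·b - b^2 - b, 2·a^2 - 2·a·b - a + 2·b], [8·a·b + b, 4·a^2 + a - 2]].
At the point, J = [[-1.7500, 1.0000], [-4.5000, 3.0000]] (det J = -0.7500).
Solving J·Δ = −F gives Δ = (-8.0000, -10.5000).
Then the next iterate is (a, b)₁ = (-7.0000, -11.0000).
Re-evaluating at (-7.0000, -11.0000): F = (-190.0000, -2060.0000), so ‖F‖₂ = 2068.7436.

2068.7436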